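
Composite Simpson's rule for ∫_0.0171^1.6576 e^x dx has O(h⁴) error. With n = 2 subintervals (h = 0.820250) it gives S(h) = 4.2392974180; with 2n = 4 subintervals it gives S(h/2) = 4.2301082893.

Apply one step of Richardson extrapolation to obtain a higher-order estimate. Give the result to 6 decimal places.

With r = 4 the leading error scales as h^4, so the weight is 2^4 = 16.
Numerator 16 × A(h/2) − A(h) = 16 × 4.2301082893 − 4.2392974180 = 63.4424352108
63.4424352108 ÷ 15 = 4.2294956807

4.229496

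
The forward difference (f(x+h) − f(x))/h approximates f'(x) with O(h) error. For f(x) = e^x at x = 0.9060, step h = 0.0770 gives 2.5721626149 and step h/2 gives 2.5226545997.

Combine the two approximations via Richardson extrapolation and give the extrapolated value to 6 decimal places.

Order 1 gives 2^r = 2 and 2^r − 1 = 1.
Difference of the inputs: 2.5226545997 − 2.5721626149 = -0.0495080152
Correction (A(h/2) − A(h))/(2 − 1) = (-0.0495080152)/1 = -0.0495080152
R = 2.5226545997 − 0.0495080152 = 2.4731465845
Gap between inputs: 4.951e-02; correction applied: −0.0495080152.

2.473147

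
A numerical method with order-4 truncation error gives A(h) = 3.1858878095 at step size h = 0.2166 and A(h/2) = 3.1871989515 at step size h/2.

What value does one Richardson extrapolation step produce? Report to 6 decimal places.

The method has order 4: 2^4 = 16.
2^4*A(h/2) = 50.9951832240; minus A(h) gives 47.8092954145.
47.8092954145 ÷ 15 = 3.1872863610

3.187286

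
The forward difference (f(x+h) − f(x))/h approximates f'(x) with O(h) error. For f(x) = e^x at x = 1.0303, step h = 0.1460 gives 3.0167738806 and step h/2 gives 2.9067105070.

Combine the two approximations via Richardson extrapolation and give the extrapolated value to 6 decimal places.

2.796647

r = 1: numerator weight 2, denominator 1.
2·2.9067105070 = 5.8134210140; subtract 3.0167738806 → 2.7966471334
Denominator 2 − 1 = 1.
Result: 2.7966471334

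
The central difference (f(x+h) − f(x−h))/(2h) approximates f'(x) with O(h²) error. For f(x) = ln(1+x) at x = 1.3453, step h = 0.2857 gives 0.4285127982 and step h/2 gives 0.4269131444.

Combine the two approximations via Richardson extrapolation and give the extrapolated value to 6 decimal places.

r = 2, so 2^r = 4.
Weighted: 1.7076525776 − 0.4285127982 = 1.2791397794
1.2791397794 ÷ 3 = 0.4263799265
Correction |R − A(h/2)| = 5.332e-04; gap |A(h/2) − A(h)| = 1.600e-03.

0.426380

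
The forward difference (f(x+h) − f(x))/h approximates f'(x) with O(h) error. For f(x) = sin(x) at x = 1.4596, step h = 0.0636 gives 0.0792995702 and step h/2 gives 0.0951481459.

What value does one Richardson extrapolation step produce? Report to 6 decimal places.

0.110997

r = 1: numerator weight 2, denominator 1.
2 × 0.0951481459 = 0.1902962918; 0.1902962918 − 0.0792995702 = 0.1109967216
Divide by 2^1 − 1 = 1.
R = 0.1109967216/1 = 0.1109967216
Shift from A(h/2): +0.0158485757.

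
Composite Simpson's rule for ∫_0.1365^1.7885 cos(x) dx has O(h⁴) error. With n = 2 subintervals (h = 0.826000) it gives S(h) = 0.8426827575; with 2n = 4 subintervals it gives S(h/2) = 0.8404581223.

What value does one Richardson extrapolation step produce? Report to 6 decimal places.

r = 4: numerator weight 16, denominator 15.
A(h/2) − A(h) = 0.8404581223 − 0.8426827575 = -0.0022246352
Correction (A(h/2) − A(h))/(16 − 1) = (-0.0022246352)/15 = -0.0001483090
R = 0.8404581223 − 0.0001483090 = 0.8403098133

0.840310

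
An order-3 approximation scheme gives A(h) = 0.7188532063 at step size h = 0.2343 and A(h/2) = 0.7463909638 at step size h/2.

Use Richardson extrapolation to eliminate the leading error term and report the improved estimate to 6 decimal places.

0.750325

The method has order 3: 2^3 = 8.
Difference of the inputs: 0.7463909638 − 0.7188532063 = 0.0275377575
Correction (A(h/2) − A(h))/(8 − 1) = 0.0275377575/7 = 0.0039339654
R = 0.7463909638 + 0.0039339654 = 0.7503249292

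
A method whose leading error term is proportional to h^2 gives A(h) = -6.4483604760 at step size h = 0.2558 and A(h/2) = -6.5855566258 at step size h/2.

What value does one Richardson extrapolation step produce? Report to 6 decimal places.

-6.631289

r = 2: numerator weight 4, denominator 3.
2^2 × A(h/2) = -26.3422265032; minus A(h) gives -19.8938660272.
Denominator 4 − 1 = 3.
(4 × (-6.5855566258) − (-6.4483604760))/(4 − 1) = -6.6312886757
Correction |R − A(h/2)| = 4.573e-02; gap |A(h/2) − A(h)| = 1.372e-01.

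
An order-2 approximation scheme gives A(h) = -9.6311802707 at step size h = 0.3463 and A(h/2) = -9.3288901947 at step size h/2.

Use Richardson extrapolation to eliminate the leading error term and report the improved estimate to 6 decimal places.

Method order is 2; weight 2^2 = 4.
Difference of the inputs: -9.3288901947 − (-9.6311802707) = 0.3022900760
Divide by 2^2 − 1 = 3: 0.3022900760/3 = 0.1007633587
R = -9.3288901947 + 0.1007633587 = -9.2281268360
Correction |R − A(h/2)| = 1.008e-01; gap |A(h/2) − A(h)| = 3.023e-01.

-9.228127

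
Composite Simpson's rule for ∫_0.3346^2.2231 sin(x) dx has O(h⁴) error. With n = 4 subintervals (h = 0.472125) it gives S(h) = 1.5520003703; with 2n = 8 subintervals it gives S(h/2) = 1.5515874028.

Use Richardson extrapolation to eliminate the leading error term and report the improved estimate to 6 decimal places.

Order 4 gives 2^r = 16 and 2^r − 1 = 15.
2^4·A(h/2) = 24.8253984448; minus A(h) gives 23.2733980745.
R = 23.2733980745/15 = 1.5515598716

1.551560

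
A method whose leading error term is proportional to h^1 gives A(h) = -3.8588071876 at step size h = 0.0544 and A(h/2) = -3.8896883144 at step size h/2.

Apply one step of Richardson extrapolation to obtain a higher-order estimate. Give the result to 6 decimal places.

-3.920569

Method order is 1; weight 2^1 = 2.
Numerator 2 × A(h/2) − A(h) = 2 × (-3.8896883144) − (-3.8588071876) = -3.9205694412
(2 × (-3.8896883144) − (-3.8588071876))/(2 − 1) = -3.9205694412
Gap between inputs: 3.088e-02; correction applied: −0.0308811268.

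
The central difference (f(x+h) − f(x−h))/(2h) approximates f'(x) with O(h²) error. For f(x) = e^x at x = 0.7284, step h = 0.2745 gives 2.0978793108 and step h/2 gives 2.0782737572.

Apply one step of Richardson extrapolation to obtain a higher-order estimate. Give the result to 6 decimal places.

Leading term ∝ h^2; use weight 4 = 2^2.
4×2.0782737572 − 2.0978793108 = 6.2152157180
Denominator 4 − 1 = 3.
R = 6.2152157180/3 = 2.0717385727
Shift from A(h/2): −0.0065351845.

2.071739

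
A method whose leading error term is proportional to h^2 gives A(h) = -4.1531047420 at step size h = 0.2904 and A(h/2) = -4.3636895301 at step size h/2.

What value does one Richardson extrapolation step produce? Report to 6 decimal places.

Leading term ∝ h^2; use weight 4 = 2^2.
2^2×A(h/2) = -17.4547581204; minus A(h) gives -13.3016533784.
(-13.3016533784) ÷ 3 = -4.4338844595

-4.433884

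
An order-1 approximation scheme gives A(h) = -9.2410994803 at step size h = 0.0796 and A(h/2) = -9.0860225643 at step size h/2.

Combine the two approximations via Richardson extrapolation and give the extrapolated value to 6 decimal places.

-8.930946

r = 1, so 2^r = 2.
Top: 2(-9.0860225643) − (-9.2410994803) = -8.9309456483
Denominator 2 − 1 = 1.
So the Richardson estimate is -8.9309456483.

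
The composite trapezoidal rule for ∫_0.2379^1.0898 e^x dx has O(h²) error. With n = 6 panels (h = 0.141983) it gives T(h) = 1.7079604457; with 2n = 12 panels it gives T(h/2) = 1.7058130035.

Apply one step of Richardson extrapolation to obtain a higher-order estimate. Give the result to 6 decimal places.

1.705097

Error is O(h^2); halving h shrinks it by 2^2 = 4.
Numerator 4×A(h/2) − A(h) = 4×1.7058130035 − 1.7079604457 = 5.1152915683
5.1152915683 ÷ 3 = 1.7050971894
Correction |R − A(h/2)| = 7.158e-04; gap |A(h/2) − A(h)| = 2.147e-03.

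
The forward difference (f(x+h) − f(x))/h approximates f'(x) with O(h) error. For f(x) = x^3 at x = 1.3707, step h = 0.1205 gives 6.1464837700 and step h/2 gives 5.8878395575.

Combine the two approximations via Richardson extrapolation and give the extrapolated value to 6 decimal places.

5.629195

r = 1, so 2^r = 2.
2×5.8878395575 − 6.1464837700 = 5.6291953450
Extrapolated: 5.6291953450 / 1 = 5.6291953450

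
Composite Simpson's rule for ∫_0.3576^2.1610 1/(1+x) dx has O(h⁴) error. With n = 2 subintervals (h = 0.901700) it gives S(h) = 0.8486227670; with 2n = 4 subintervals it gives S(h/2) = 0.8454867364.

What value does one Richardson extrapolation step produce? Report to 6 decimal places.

0.845278

r = 4, so 2^r = 16.
16*0.8454867364 = 13.5277877824; 13.5277877824 − 0.8486227670 = 12.6791650154
R = 12.6791650154/15 = 0.8452776677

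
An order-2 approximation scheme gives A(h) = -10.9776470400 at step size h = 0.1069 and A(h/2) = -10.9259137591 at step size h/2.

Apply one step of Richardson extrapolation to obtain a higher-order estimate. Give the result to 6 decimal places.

-10.908669

The method has order 2: 2^2 = 4.
Top: 4(-10.9259137591) − (-10.9776470400) = -32.7260079964
Divide by 2^2 − 1 = 3.
Result: -10.9086693321
Gap between inputs: 5.173e-02; correction applied: +0.0172444270.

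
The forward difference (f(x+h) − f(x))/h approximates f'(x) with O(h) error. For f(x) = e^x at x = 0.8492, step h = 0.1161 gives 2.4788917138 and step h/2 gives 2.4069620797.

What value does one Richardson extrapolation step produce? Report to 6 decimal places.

2.335032

Method order is 1; weight 2^1 = 2.
2^1*A(h/2) = 4.8139241594; minus A(h) gives 2.3350324456.
Extrapolated: 2.3350324456 / 1 = 2.3350324456
Gap between inputs: 7.193e-02; correction applied: −0.0719296341.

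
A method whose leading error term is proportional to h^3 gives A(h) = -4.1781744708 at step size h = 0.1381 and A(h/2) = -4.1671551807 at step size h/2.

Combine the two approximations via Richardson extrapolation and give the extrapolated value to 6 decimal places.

r = 3: numerator weight 8, denominator 7.
8 × (-4.1671551807) = -33.3372414456; subtract (-4.1781744708) → -29.1590669748
Denominator 8 − 1 = 7.
(8 × (-4.1671551807) − (-4.1781744708))/(8 − 1) = -4.1655809964
Gap between inputs: 1.102e-02; correction applied: +0.0015741843.

-4.165581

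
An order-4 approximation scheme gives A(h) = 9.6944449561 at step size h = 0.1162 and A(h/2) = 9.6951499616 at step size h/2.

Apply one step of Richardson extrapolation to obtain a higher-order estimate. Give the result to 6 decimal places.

The method has order 4: 2^4 = 16.
Top: 16(9.6951499616) − (9.6944449561) = 145.4279544295
R = 145.4279544295/15 = 9.6951969620

9.695197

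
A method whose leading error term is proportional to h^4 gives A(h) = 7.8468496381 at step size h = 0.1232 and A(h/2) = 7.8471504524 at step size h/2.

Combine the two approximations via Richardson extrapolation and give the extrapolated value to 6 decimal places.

7.847171

Method order is 4; weight 2^4 = 16.
16*7.8471504524 = 125.5544072384; 125.5544072384 − 7.8468496381 = 117.7075576003
Divide by 2^4 − 1 = 15.
Extrapolated: 117.7075576003 / 15 = 7.8471705067
Correction |R − A(h/2)| = 2.005e-05; gap |A(h/2) − A(h)| = 3.008e-04.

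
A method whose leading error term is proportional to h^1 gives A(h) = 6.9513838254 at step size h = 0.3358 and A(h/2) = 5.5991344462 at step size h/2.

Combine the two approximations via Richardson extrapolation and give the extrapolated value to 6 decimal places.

Order 1 gives 2^r = 2 and 2^r − 1 = 1.
2*5.5991344462 = 11.1982688924; 11.1982688924 − 6.9513838254 = 4.2468850670
Divide by 2^1 − 1 = 1.
R = 4.2468850670/1 = 4.2468850670
Correction |R − A(h/2)| = 1.352e+00; gap |A(h/2) − A(h)| = 1.352e+00.

4.246885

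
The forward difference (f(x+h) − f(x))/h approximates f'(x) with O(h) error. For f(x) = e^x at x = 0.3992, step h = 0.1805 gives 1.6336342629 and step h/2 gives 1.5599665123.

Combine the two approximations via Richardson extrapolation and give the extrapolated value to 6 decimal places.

1.486299

Order 1 gives 2^r = 2 and 2^r − 1 = 1.
Numerator 2·A(h/2) − A(h) = 2·1.5599665123 − 1.6336342629 = 1.4862987617
Divide by 2^1 − 1 = 1.
So the Richardson estimate is 1.4862987617.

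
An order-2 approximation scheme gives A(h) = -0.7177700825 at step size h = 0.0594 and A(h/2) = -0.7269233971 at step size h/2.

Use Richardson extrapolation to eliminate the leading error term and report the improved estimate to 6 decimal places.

-0.729975

The method has order 2: 2^2 = 4.
Weighted: (-2.9076935884) − (-0.7177700825) = -2.1899235059
Divide by 2^2 − 1 = 3.
(-2.1899235059) ÷ 3 = -0.7299745020
Correction |R − A(h/2)| = 3.051e-03; gap |A(h/2) − A(h)| = 9.153e-03.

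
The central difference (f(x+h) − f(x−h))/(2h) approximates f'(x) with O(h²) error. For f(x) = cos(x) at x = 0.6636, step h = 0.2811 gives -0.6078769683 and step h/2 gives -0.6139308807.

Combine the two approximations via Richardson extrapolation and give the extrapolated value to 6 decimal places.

The method has order 2: 2^2 = 4.
4 × (-0.6139308807) − (-0.6078769683) = -1.8478465545
Denominator 4 − 1 = 3.
Result: -0.6159488515
Correction |R − A(h/2)| = 2.018e-03; gap |A(h/2) − A(h)| = 6.054e-03.

-0.615949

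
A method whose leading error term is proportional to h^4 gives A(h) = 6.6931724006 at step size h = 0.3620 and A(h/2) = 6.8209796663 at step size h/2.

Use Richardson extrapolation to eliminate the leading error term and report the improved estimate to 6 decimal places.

6.829500

r = 4, so 2^r = 16.
A(h/2) − A(h) = 6.8209796663 − 6.6931724006 = 0.1278072657
Correction (A(h/2) − A(h))/(16 − 1) = 0.1278072657/15 = 0.0085204844
R = A(h/2) + (A(h/2) − A(h))/15 = 6.8209796663 + 0.0085204844 = 6.8295001507
Correction |R − A(h/2)| = 8.520e-03; gap |A(h/2) − A(h)| = 1.278e-01.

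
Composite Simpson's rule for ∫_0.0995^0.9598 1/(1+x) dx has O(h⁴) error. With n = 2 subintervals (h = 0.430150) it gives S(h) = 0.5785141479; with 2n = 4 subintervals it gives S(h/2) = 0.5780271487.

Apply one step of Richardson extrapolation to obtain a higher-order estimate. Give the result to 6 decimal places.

With r = 4 the leading error scales as h^4, so the weight is 2^4 = 16.
Numerator 16 × A(h/2) − A(h) = 16 × 0.5780271487 − 0.5785141479 = 8.6699202313
8.6699202313 ÷ 15 = 0.5779946821
Shift from A(h/2): −0.0000324666.

0.577995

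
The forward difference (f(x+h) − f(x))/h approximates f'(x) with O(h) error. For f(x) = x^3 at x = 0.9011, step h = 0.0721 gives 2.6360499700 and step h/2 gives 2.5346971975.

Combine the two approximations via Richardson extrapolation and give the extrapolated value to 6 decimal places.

2.433344

With r = 1 the leading error scales as h^1, so the weight is 2^1 = 2.
2^1·A(h/2) = 5.0693943950; minus A(h) gives 2.4333444250.
R = 2.4333444250/1 = 2.4333444250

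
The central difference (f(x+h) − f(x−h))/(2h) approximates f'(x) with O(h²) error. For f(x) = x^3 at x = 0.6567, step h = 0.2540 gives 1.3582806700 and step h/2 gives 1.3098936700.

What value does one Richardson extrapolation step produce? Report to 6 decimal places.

1.293765

Order 2 gives 2^r = 4 and 2^r − 1 = 3.
Top: 4(1.3098936700) − (1.3582806700) = 3.8812940100
Divide by 2^2 − 1 = 3.
Extrapolated: 3.8812940100 / 3 = 1.2937646700
Correction |R − A(h/2)| = 1.613e-02; gap |A(h/2) − A(h)| = 4.839e-02.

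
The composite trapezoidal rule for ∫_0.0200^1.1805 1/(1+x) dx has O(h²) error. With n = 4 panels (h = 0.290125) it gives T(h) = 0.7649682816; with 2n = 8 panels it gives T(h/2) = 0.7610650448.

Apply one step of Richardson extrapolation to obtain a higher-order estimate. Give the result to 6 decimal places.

Method order is 2; weight 2^2 = 4.
Numerator 4·A(h/2) − A(h) = 4·0.7610650448 − 0.7649682816 = 2.2792918976
Extrapolated: 2.2792918976 / 3 = 0.7597639659

0.759764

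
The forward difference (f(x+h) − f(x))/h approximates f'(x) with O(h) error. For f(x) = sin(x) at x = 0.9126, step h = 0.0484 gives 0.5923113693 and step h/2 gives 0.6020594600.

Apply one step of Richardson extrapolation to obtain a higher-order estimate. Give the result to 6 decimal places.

r = 1: numerator weight 2, denominator 1.
2 × 0.6020594600 − 0.5923113693 = 0.6118075507
R = 0.6118075507/1 = 0.6118075507
Correction |R − A(h/2)| = 9.748e-03; gap |A(h/2) − A(h)| = 9.748e-03.

0.611808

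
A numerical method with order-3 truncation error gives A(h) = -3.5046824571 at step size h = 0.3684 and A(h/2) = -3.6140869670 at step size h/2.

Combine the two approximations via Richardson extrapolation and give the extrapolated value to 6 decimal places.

-3.629716

Leading term ∝ h^3; use weight 8 = 2^3.
Weighted: (-28.9126957360) − (-3.5046824571) = -25.4080132789
(8*(-3.6140869670) − (-3.5046824571))/(8 − 1) = -3.6297161827
Shift from A(h/2): −0.0156292157.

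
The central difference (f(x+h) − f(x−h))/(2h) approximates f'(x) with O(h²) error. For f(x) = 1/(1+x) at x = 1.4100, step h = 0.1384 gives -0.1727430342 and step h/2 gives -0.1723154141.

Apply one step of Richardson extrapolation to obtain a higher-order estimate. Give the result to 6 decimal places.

-0.172173

Leading term ∝ h^2; use weight 4 = 2^2.
4*(-0.1723154141) − (-0.1727430342) = -0.5165186222
R = (-0.5165186222)/3 = -0.1721728741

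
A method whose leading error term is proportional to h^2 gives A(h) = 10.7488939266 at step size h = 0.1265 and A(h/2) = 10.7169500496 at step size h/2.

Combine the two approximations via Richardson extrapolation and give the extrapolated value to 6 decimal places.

Error is O(h^2); halving h shrinks it by 2^2 = 4.
A(h/2) − A(h) = 10.7169500496 − 10.7488939266 = -0.0319438770
Correction (A(h/2) − A(h))/(4 − 1) = (-0.0319438770)/3 = -0.0106479590
R = 10.7169500496 − 0.0106479590 = 10.7063020906
Gap between inputs: 3.194e-02; correction applied: −0.0106479590.

10.706302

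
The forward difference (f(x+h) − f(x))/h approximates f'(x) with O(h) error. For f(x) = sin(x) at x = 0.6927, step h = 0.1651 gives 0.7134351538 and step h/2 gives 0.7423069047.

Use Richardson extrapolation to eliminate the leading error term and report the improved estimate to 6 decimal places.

With r = 1 the leading error scales as h^1, so the weight is 2^1 = 2.
Difference of the inputs: 0.7423069047 − 0.7134351538 = 0.0288717509
Correction (A(h/2) − A(h))/(2 − 1) = 0.0288717509/1 = 0.0288717509
R = A(h/2) + (A(h/2) − A(h))/1 = 0.7423069047 + 0.0288717509 = 0.7711786556
Correction |R − A(h/2)| = 2.887e-02; gap |A(h/2) − A(h)| = 2.887e-02.

0.771179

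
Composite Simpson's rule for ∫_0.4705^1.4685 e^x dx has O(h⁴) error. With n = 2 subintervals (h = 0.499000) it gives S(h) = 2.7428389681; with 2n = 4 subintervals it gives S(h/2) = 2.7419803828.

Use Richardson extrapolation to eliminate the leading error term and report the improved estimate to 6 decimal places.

The method has order 4: 2^4 = 16.
16*2.7419803828 = 43.8716861248; 43.8716861248 − 2.7428389681 = 41.1288471567
(16*2.7419803828 − 2.7428389681)/(16 − 1) = 2.7419231438

2.741923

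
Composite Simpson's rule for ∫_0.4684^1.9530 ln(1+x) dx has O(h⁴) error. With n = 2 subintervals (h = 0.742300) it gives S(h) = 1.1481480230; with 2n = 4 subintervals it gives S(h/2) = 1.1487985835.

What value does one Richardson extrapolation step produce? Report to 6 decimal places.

With r = 4 the leading error scales as h^4, so the weight is 2^4 = 16.
16*1.1487985835 = 18.3807773360; 18.3807773360 − 1.1481480230 = 17.2326293130
(16*1.1487985835 − 1.1481480230)/(16 − 1) = 1.1488419542
Shift from A(h/2): +0.0000433707.

1.148842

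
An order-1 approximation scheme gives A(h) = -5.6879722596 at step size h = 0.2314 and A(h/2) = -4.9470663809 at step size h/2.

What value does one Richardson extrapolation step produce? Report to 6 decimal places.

The method has order 1: 2^1 = 2.
Top: 2(-4.9470663809) − (-5.6879722596) = -4.2061605022
Extrapolated: (-4.2061605022) / 1 = -4.2061605022

-4.206161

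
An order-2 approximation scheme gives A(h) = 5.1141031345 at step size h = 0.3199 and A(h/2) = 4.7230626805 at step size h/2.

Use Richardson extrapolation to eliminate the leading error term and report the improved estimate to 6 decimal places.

4.592716

Method order is 2; weight 2^2 = 4.
Numerator 4*A(h/2) − A(h) = 4*4.7230626805 − 5.1141031345 = 13.7781475875
(4*4.7230626805 − 5.1141031345)/(4 − 1) = 4.5927158625
Gap between inputs: 3.910e-01; correction applied: −0.1303468180.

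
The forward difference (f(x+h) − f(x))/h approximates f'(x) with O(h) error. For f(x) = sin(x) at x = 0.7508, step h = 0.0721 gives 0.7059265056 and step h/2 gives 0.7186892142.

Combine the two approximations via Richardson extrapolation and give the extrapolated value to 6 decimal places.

0.731452

Method order is 1; weight 2^1 = 2.
2 × 0.7186892142 = 1.4373784284; 1.4373784284 − 0.7059265056 = 0.7314519228
(2 × 0.7186892142 − 0.7059265056)/(2 − 1) = 0.7314519228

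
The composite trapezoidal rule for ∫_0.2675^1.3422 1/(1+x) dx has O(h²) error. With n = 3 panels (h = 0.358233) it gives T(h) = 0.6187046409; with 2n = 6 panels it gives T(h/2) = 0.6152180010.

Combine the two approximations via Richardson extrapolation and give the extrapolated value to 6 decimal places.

0.614056

The method has order 2: 2^2 = 4.
A(h/2) − A(h) = 0.6152180010 − 0.6187046409 = -0.0034866399
Divide by 2^2 − 1 = 3: (-0.0034866399)/3 = -0.0011622133
R = A(h/2) + (A(h/2) − A(h))/3 = 0.6152180010 − 0.0011622133 = 0.6140557877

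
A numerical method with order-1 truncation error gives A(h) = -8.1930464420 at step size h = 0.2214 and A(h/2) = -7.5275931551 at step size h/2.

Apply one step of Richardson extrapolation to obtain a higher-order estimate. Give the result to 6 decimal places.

-6.862140

Order 1 gives 2^r = 2 and 2^r − 1 = 1.
Weighted: (-15.0551863102) − (-8.1930464420) = -6.8621398682
Denominator 2 − 1 = 1.
(-6.8621398682) ÷ 1 = -6.8621398682
Gap between inputs: 6.655e-01; correction applied: +0.6654532869.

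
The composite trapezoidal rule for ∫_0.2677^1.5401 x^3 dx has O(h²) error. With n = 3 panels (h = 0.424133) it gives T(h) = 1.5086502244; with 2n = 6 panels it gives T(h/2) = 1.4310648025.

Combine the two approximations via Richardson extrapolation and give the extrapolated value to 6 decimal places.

1.405203

Error is O(h^2); halving h shrinks it by 2^2 = 4.
4*1.4310648025 − 1.5086502244 = 4.2156089856
Divide by 2^2 − 1 = 3.
4.2156089856 ÷ 3 = 1.4052029952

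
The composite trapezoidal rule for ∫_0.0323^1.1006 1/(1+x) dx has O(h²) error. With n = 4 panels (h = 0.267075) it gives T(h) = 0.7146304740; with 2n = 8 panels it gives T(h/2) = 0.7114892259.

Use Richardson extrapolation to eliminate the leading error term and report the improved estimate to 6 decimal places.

With r = 2 the leading error scales as h^2, so the weight is 2^2 = 4.
4 × 0.7114892259 = 2.8459569036; 2.8459569036 − 0.7146304740 = 2.1313264296
(4 × 0.7114892259 − 0.7146304740)/(4 − 1) = 0.7104421432
Gap between inputs: 3.141e-03; correction applied: −0.0010470827.

0.710442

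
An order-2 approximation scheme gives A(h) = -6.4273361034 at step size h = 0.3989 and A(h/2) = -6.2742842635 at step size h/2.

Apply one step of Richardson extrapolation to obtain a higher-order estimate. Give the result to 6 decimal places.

-6.223267

Order 2 gives 2^r = 4 and 2^r − 1 = 3.
4·(-6.2742842635) = -25.0971370540; subtract (-6.4273361034) → -18.6698009506
Denominator 4 − 1 = 3.
R = (-18.6698009506)/3 = -6.2232669835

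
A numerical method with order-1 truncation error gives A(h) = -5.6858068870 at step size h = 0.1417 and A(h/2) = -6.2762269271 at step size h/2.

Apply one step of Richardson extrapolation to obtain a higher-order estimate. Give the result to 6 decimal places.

-6.866647

Leading term ∝ h^1; use weight 2 = 2^1.
2^1×A(h/2) = -12.5524538542; minus A(h) gives -6.8666469672.
Divide by 2^1 − 1 = 1.
So the Richardson estimate is -6.8666469672.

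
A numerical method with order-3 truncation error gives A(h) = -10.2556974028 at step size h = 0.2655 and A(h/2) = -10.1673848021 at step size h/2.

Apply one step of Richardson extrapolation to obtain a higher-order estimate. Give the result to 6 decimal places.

-10.154769

With r = 3 the leading error scales as h^3, so the weight is 2^3 = 8.
8·(-10.1673848021) = -81.3390784168; (-81.3390784168) − (-10.2556974028) = -71.0833810140
Denominator 8 − 1 = 7.
Result: -10.1547687163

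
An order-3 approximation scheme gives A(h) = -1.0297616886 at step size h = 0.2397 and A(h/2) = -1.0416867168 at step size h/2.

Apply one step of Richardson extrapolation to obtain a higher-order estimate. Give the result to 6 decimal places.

-1.043390

r = 3: numerator weight 8, denominator 7.
A(h/2) − A(h) = -1.0416867168 − (-1.0297616886) = -0.0119250282
Divide by 2^3 − 1 = 7: (-0.0119250282)/7 = -0.0017035755
R = -1.0416867168 − 0.0017035755 = -1.0433902923
Gap between inputs: 1.193e-02; correction applied: −0.0017035755.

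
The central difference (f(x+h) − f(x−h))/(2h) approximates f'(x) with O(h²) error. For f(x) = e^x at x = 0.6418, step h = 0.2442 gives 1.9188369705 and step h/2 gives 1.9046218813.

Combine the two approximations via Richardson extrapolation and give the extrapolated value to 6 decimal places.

Leading term ∝ h^2; use weight 4 = 2^2.
Numerator 4×A(h/2) − A(h) = 4×1.9046218813 − 1.9188369705 = 5.6996505547
5.6996505547 ÷ 3 = 1.8998835182

1.899884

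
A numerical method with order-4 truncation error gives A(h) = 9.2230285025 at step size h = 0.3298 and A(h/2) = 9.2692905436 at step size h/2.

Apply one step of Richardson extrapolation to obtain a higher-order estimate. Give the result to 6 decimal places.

Error is O(h^4); halving h shrinks it by 2^4 = 16.
A(h/2) − A(h) = 9.2692905436 − 9.2230285025 = 0.0462620411
Correction (A(h/2) − A(h))/(16 − 1) = 0.0462620411/15 = 0.0030841361
R = 9.2692905436 + 0.0030841361 = 9.2723746797

9.272375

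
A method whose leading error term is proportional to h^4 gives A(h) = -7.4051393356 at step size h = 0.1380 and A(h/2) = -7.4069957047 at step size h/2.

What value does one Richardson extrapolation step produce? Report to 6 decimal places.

-7.407119

The method has order 4: 2^4 = 16.
16 × (-7.4069957047) = -118.5119312752; (-118.5119312752) − (-7.4051393356) = -111.1067919396
Divide by 2^4 − 1 = 15.
So the Richardson estimate is -7.4071194626.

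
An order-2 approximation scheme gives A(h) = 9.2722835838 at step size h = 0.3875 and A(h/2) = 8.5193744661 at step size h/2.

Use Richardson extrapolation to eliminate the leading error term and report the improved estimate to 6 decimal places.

With r = 2 the leading error scales as h^2, so the weight is 2^2 = 4.
4*8.5193744661 = 34.0774978644; subtract 9.2722835838 → 24.8052142806
Denominator 4 − 1 = 3.
R = 24.8052142806/3 = 8.2684047602
Correction |R − A(h/2)| = 2.510e-01; gap |A(h/2) − A(h)| = 7.529e-01.

8.268405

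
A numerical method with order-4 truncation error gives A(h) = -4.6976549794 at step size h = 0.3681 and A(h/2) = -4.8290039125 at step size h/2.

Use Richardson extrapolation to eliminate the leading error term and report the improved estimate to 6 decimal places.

Error is O(h^4); halving h shrinks it by 2^4 = 16.
16*(-4.8290039125) − (-4.6976549794) = -72.5664076206
Divide by 2^4 − 1 = 15.
(16*(-4.8290039125) − (-4.6976549794))/(16 − 1) = -4.8377605080
Correction |R − A(h/2)| = 8.757e-03; gap |A(h/2) − A(h)| = 1.313e-01.

-4.837761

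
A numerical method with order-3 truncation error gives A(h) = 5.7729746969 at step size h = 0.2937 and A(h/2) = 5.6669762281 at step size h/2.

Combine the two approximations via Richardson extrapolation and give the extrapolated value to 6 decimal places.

5.651834

Leading term ∝ h^3; use weight 8 = 2^3.
Top: 8(5.6669762281) − (5.7729746969) = 39.5628351279
(8 × 5.6669762281 − 5.7729746969)/(8 − 1) = 5.6518335897
Correction |R − A(h/2)| = 1.514e-02; gap |A(h/2) − A(h)| = 1.060e-01.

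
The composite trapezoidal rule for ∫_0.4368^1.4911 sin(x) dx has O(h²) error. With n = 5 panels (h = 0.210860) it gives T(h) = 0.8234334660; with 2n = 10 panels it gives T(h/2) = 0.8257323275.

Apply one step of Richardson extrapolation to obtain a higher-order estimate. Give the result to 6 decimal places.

Method order is 2; weight 2^2 = 4.
A(h/2) − A(h) = 0.8257323275 − 0.8234334660 = 0.0022988615
Divide by 2^2 − 1 = 3: 0.0022988615/3 = 0.0007662872
R = A(h/2) + (A(h/2) − A(h))/3 = 0.8257323275 + 0.0007662872 = 0.8264986147
Shift from A(h/2): +0.0007662872.

0.826499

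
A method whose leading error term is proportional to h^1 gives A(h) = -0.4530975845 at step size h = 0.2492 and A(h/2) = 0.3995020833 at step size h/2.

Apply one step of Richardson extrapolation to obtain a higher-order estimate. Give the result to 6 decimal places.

1.252102

Method order is 1; weight 2^1 = 2.
Numerator 2×A(h/2) − A(h) = 2×0.3995020833 − (-0.4530975845) = 1.2521017511
1.2521017511 ÷ 1 = 1.2521017511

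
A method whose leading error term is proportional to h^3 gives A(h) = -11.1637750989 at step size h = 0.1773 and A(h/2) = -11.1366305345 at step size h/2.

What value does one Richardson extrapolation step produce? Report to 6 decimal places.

Method order is 3; weight 2^3 = 8.
Numerator 8·A(h/2) − A(h) = 8·(-11.1366305345) − (-11.1637750989) = -77.9292691771
Extrapolated: (-77.9292691771) / 7 = -11.1327527396
Correction |R − A(h/2)| = 3.878e-03; gap |A(h/2) − A(h)| = 2.714e-02.

-11.132753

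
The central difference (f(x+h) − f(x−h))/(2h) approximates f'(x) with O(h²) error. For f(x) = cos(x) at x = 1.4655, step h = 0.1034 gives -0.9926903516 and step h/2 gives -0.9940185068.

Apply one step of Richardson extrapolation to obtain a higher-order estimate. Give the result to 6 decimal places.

Leading term ∝ h^2; use weight 4 = 2^2.
Difference of the inputs: -0.9940185068 − (-0.9926903516) = -0.0013281552
Divide by 2^2 − 1 = 3: (-0.0013281552)/3 = -0.0004427184
R = -0.9940185068 − 0.0004427184 = -0.9944612252

-0.994461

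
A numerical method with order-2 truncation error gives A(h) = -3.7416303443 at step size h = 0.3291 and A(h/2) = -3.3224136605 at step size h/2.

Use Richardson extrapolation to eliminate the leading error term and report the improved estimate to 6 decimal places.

The method has order 2: 2^2 = 4.
Top: 4(-3.3224136605) − (-3.7416303443) = -9.5480242977
Denominator 4 − 1 = 3.
Result: -3.1826747659

-3.182675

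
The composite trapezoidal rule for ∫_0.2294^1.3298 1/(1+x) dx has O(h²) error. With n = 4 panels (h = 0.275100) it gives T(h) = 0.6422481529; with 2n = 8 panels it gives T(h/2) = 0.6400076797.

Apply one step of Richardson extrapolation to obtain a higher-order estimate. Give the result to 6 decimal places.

0.639261

With r = 2 the leading error scales as h^2, so the weight is 2^2 = 4.
Numerator 4×A(h/2) − A(h) = 4×0.6400076797 − 0.6422481529 = 1.9177825659
(4×0.6400076797 − 0.6422481529)/(4 − 1) = 0.6392608553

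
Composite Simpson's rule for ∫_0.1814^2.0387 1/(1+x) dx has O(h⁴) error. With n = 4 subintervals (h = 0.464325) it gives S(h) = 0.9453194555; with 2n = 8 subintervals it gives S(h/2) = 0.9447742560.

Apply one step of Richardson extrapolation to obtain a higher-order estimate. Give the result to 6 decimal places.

With r = 4 the leading error scales as h^4, so the weight is 2^4 = 16.
Top: 16(0.9447742560) − (0.9453194555) = 14.1710686405
Divide by 2^4 − 1 = 15.
14.1710686405 ÷ 15 = 0.9447379094

0.944738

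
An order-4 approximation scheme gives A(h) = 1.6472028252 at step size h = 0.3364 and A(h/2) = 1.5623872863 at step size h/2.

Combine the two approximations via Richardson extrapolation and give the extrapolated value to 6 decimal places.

1.556733

r = 4, so 2^r = 16.
16*1.5623872863 = 24.9981965808; subtract 1.6472028252 → 23.3509937556
Denominator 16 − 1 = 15.
(16*1.5623872863 − 1.6472028252)/(16 − 1) = 1.5567329170
Gap between inputs: 8.482e-02; correction applied: −0.0056543693.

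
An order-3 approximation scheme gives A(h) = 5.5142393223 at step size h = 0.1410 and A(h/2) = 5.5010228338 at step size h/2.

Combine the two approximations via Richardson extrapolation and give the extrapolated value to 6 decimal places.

r = 3, so 2^r = 8.
8 × 5.5010228338 = 44.0081826704; 44.0081826704 − 5.5142393223 = 38.4939433481
Denominator 8 − 1 = 7.
Extrapolated: 38.4939433481 / 7 = 5.4991347640

5.499135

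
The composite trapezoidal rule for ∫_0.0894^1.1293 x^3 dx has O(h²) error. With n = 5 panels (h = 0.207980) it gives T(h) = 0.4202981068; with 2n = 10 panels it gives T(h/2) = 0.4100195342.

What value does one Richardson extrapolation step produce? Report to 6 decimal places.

r = 2: numerator weight 4, denominator 3.
Difference of the inputs: 0.4100195342 − 0.4202981068 = -0.0102785726
Correction (A(h/2) − A(h))/(4 − 1) = (-0.0102785726)/3 = -0.0034261909
R = 0.4100195342 − 0.0034261909 = 0.4065933433
Shift from A(h/2): −0.0034261909.

0.406593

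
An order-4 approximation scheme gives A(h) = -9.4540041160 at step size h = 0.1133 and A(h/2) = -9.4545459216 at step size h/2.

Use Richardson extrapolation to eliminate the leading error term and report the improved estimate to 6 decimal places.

r = 4, so 2^r = 16.
Difference of the inputs: -9.4545459216 − (-9.4540041160) = -0.0005418056
Correction (A(h/2) − A(h))/(16 − 1) = (-0.0005418056)/15 = -0.0000361204
R = A(h/2) + (A(h/2) − A(h))/15 = -9.4545459216 − 0.0000361204 = -9.4545820420
Correction |R − A(h/2)| = 3.612e-05; gap |A(h/2) − A(h)| = 5.418e-04.

-9.454582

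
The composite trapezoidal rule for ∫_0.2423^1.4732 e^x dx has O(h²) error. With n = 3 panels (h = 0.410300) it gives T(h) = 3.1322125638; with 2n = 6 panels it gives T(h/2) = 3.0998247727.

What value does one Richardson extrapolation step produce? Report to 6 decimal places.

r = 2, so 2^r = 4.
Numerator 4*A(h/2) − A(h) = 4*3.0998247727 − 3.1322125638 = 9.2670865270
Divide by 2^2 − 1 = 3.
R = 9.2670865270/3 = 3.0890288423

3.089029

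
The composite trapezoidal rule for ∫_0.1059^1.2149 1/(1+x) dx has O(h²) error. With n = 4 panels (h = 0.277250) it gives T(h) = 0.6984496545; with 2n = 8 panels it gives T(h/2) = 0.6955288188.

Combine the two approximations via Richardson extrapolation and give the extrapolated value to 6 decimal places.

0.694555

With r = 2 the leading error scales as h^2, so the weight is 2^2 = 4.
4·0.6955288188 − 0.6984496545 = 2.0836656207
(4·0.6955288188 − 0.6984496545)/(4 − 1) = 0.6945552069
Gap between inputs: 2.921e-03; correction applied: −0.0009736119.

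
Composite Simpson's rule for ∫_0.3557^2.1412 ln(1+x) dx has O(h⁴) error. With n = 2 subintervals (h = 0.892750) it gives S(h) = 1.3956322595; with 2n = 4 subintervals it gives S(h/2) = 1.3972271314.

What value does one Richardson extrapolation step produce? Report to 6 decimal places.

Leading term ∝ h^4; use weight 16 = 2^4.
Numerator 16*A(h/2) − A(h) = 16*1.3972271314 − 1.3956322595 = 20.9600018429
R = 20.9600018429/15 = 1.3973334562
Shift from A(h/2): +0.0001063248.

1.397333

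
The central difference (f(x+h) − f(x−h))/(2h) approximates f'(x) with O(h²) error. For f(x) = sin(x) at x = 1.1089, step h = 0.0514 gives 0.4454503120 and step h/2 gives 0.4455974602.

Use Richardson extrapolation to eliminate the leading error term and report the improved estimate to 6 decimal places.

0.445647

The method has order 2: 2^2 = 4.
Top: 4(0.4455974602) − (0.4454503120) = 1.3369395288
(4 × 0.4455974602 − 0.4454503120)/(4 − 1) = 0.4456465096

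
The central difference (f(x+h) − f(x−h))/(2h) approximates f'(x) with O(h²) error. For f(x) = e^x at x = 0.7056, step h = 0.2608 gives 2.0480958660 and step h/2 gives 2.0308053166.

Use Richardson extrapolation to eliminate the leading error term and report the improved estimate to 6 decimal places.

The method has order 2: 2^2 = 4.
4·2.0308053166 = 8.1232212664; 8.1232212664 − 2.0480958660 = 6.0751254004
(4·2.0308053166 − 2.0480958660)/(4 − 1) = 2.0250418001

2.025042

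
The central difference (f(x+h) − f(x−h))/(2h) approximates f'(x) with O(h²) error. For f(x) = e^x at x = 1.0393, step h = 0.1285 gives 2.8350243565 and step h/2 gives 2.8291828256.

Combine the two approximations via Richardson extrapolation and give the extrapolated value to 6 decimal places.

With r = 2 the leading error scales as h^2, so the weight is 2^2 = 4.
2^2·A(h/2) = 11.3167313024; minus A(h) gives 8.4817069459.
(4·2.8291828256 − 2.8350243565)/(4 − 1) = 2.8272356486
Gap between inputs: 5.842e-03; correction applied: −0.0019471770.

2.827236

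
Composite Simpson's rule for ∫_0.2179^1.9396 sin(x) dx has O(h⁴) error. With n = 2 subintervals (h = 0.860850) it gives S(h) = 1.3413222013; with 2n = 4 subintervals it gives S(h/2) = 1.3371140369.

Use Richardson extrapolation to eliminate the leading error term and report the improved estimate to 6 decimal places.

1.336833

Leading term ∝ h^4; use weight 16 = 2^4.
Weighted: 21.3938245904 − 1.3413222013 = 20.0525023891
20.0525023891 ÷ 15 = 1.3368334926
Gap between inputs: 4.208e-03; correction applied: −0.0002805443.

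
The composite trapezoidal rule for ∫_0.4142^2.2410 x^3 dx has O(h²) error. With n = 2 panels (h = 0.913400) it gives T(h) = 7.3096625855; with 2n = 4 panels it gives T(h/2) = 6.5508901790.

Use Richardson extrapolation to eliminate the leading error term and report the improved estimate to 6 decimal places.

Method order is 2; weight 2^2 = 4.
4 × 6.5508901790 − 7.3096625855 = 18.8938981305
Denominator 4 − 1 = 3.
Result: 6.2979660435
Shift from A(h/2): −0.2529241355.

6.297966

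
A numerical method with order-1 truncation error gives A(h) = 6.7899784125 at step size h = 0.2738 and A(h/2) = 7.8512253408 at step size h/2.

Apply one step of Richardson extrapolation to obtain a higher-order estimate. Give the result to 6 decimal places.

8.912472

Order 1 gives 2^r = 2 and 2^r − 1 = 1.
Numerator 2·A(h/2) − A(h) = 2·7.8512253408 − 6.7899784125 = 8.9124722691
Denominator 2 − 1 = 1.
Extrapolated: 8.9124722691 / 1 = 8.9124722691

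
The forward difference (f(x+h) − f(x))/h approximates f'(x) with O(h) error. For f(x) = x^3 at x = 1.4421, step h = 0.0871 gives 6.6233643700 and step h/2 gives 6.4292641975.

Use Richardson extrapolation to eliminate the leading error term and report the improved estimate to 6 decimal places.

r = 1, so 2^r = 2.
2×6.4292641975 = 12.8585283950; 12.8585283950 − 6.6233643700 = 6.2351640250
R = 6.2351640250/1 = 6.2351640250
Shift from A(h/2): −0.1941001725.

6.235164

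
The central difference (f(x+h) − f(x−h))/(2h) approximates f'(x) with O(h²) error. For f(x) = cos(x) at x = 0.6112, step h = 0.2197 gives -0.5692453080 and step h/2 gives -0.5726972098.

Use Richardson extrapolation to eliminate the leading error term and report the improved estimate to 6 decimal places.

-0.573848

Leading term ∝ h^2; use weight 4 = 2^2.
4 × (-0.5726972098) − (-0.5692453080) = -1.7215435312
Denominator 4 − 1 = 3.
Extrapolated: (-1.7215435312) / 3 = -0.5738478437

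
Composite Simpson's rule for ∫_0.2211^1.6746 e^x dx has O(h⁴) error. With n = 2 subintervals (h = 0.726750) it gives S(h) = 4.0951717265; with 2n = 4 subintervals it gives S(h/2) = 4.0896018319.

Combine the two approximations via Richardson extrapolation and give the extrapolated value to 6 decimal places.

Leading term ∝ h^4; use weight 16 = 2^4.
Top: 16(4.0896018319) − (4.0951717265) = 61.3384575839
Denominator 16 − 1 = 15.
Result: 4.0892305056

4.089231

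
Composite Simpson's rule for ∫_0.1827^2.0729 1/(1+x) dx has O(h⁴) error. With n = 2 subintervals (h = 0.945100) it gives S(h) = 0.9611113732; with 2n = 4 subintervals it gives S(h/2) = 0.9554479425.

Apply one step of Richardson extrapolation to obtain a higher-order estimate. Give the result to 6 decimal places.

0.955070

The method has order 4: 2^4 = 16.
16 × 0.9554479425 − 0.9611113732 = 14.3260557068
(16 × 0.9554479425 − 0.9611113732)/(16 − 1) = 0.9550703805
Shift from A(h/2): −0.0003775620.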